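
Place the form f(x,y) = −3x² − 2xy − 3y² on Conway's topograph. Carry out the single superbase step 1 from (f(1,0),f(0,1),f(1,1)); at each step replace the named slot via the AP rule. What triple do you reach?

start (-3,-3,-8) = (f(1,0),f(0,1),f(1,1))
replace slot 1: 2·((-3)+(-8)) − (-3) = -19 → (-19,-3,-8)

-19,-3,-8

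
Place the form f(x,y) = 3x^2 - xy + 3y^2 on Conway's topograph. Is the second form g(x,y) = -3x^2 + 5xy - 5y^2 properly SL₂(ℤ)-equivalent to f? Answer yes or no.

D₁ = -35, D₂ = -35
f: flip: (3,-1,3)→(3,1,3)
f: reduced (well bottom): (3,1,3) with a≤c, −a<b≤a
g is negative-definite; reduce −g:
−g: translate: b→1 (≡-5 mod 6), so (3,-5,5)→(3,1,3)
−g: reduced (well bottom): (3,1,3) with a≤c, −a<b≤a
flip sign back: reduced form of g is (-3,-1,-3)
reduced forms (3, 1, 3) vs (-3, -1, -3) ⇒ inequivalent

no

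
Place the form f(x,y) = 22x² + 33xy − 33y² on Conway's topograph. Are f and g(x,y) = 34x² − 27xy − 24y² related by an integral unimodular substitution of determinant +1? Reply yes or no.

D₁ = 3993, D₂ = 3993
river cycle of f (length 4): (-33, 33, 22), (22, 55, -11), (-11, 55, 22), (22, 33, -33)
river cycle of g (length 32): (-24, 27, 34), (34, 41, -17), (-17, 61, 4), (4, 59, -32), (-32, 5, 31), (31, 57, -6), (-6, 63, 1), (1, 63, -6), (-6, 57, 31), (31, 5, -32), … (22 more)
cycles differ ⇒ inequivalent

no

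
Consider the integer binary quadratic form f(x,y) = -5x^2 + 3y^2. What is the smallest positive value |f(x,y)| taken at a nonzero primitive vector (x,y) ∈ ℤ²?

descent: ρ → (3,6,-2)  [lands on river]
river: ρ → (-2,6,3)
closes: descent 1, river 2
min |a| on river = 2

2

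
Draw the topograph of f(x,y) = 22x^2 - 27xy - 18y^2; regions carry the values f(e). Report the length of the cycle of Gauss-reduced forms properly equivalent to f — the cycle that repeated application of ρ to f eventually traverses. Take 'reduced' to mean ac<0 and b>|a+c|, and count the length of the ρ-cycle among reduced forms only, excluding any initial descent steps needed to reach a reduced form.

D = 2313, ⌊√D⌋ = 48
descent: ρ → (-18,27,22)  [lands on river]
river: ρ → (22,17,-23)
river: ρ → (-23,29,16)
river: ρ → (16,35,-17)
river: ρ → (-17,33,18)
river: ρ → (18,39,-11)
river: ρ → (-11,27,36)
river: ρ → (36,45,-2)
river: ρ → (-2,47,13)
river: ρ → (13,31,-26)
river: ρ → (-26,21,18)
river: ρ → (18,15,-29)
river: ρ → (-29,43,4)
river: ρ → (4,45,-18)
ρ-cycle length = 14 (tail of 1 descent step not counted)

14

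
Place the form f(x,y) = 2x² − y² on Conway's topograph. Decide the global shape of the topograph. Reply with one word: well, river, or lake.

D = b²−4ac = 0² − 4·2·(-1) = 8
D > 0 non-square ⇒ indefinite ⇒ periodic river

river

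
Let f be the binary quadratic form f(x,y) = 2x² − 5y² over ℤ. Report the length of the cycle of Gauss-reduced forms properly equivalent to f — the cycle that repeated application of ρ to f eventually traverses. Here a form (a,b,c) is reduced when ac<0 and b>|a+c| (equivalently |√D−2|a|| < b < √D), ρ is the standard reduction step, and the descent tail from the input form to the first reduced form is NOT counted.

D = 40, ⌊√D⌋ = 6
descent: ρ → (-5,0,2)
descent: ρ → (2,4,-3)  [lands on river]
river: ρ → (-3,2,3)
river: ρ → (3,4,-2)
river: ρ → (-2,4,3)
river: ρ → (3,2,-3)
river: ρ → (-3,4,2)
ρ-cycle length = 6 (tail of 2 descent steps not counted)

6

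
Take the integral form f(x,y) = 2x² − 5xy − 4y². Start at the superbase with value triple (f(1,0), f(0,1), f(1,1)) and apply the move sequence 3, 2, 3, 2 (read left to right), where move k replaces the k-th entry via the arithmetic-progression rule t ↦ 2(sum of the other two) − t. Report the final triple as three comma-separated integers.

start (2,-4,-7) = (f(1,0),f(0,1),f(1,1))
replace slot 3: 2·(2+(-4)) − (-7) = 3 → (2,-4,3)
replace slot 2: 2·(2+3) − (-4) = 14 → (2,14,3)
replace slot 3: 2·(2+14) − 3 = 29 → (2,14,29)
replace slot 2: 2·(2+29) − 14 = 48 → (2,48,29)

2,48,29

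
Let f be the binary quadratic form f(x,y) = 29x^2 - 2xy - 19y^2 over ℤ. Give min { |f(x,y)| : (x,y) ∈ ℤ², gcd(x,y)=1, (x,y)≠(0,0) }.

descent: ρ → (-19,40,8)  [lands on river]
river: ρ → (8,40,-19)
river: ρ → (-19,36,12)
river: ρ → (12,36,-19)
closes: descent 1, river 4
min |a| on river = 8

8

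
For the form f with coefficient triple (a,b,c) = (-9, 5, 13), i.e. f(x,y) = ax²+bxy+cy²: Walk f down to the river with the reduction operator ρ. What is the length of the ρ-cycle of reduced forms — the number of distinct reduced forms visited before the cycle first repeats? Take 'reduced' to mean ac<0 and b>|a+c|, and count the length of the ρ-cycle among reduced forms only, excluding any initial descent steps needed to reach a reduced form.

D = 493, ⌊√D⌋ = 22
river: ρ → (13,21,-1)
river: ρ → (-1,21,13)
river: ρ → (13,5,-9)
river: ρ → (-9,13,9)
river: ρ → (9,5,-13)
river: ρ → (-13,21,1)
river: ρ → (1,21,-13)
river: ρ → (-13,5,9)
river: ρ → (9,13,-9)
river: ρ → (-9,5,13)
ρ-cycle length = 10 (tail of 0 descent steps not counted)

10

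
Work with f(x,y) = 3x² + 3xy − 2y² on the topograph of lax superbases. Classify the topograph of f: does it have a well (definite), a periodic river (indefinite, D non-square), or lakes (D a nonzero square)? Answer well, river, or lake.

D = b²−4ac = 3² − 4·3·(-2) = 33
D > 0 non-square ⇒ indefinite ⇒ periodic river

river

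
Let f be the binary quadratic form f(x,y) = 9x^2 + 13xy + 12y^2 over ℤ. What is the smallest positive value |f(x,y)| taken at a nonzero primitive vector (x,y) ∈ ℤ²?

translate: b→-5 (≡13 mod 18), so (9,13,12)→(9,-5,8)
flip: (9,-5,8)→(8,5,9)
reduced (well bottom): (8,5,9) with a≤c, −a<b≤a
well minimum = a = 8

8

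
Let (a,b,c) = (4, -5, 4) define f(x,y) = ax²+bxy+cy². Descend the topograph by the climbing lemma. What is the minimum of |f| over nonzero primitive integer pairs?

translate: b→3 (≡-5 mod 8), so (4,-5,4)→(4,3,3)
flip: (4,3,3)→(3,-3,4)
translate: b→3 (≡-3 mod 6), so (3,-3,4)→(3,3,4)
reduced (well bottom): (3,3,4) with a≤c, −a<b≤a
well minimum = a = 3

3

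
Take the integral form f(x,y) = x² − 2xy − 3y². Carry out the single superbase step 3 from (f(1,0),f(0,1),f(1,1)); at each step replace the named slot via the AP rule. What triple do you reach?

start (1,-3,-4) = (f(1,0),f(0,1),f(1,1))
replace slot 3: 2·(1+(-3)) − (-4) = 0 → (1,-3,0)

1,-3,0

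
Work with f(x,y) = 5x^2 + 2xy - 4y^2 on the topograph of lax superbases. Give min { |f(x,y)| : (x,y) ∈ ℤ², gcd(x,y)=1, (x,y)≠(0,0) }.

river: ρ → (-4,6,3)
river: ρ → (3,6,-4)
river: ρ → (-4,2,5)
river: ρ → (5,8,-1)
river: ρ → (-1,8,5)
river: ρ → (5,2,-4)
closes: descent 0, river 6
min |a| on river = 1

1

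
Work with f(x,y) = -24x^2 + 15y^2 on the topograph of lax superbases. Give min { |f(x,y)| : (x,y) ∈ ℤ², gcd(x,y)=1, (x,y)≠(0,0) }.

descent: ρ → (15,30,-9)  [lands on river]
river: ρ → (-9,24,24)
river: ρ → (24,24,-9)
river: ρ → (-9,30,15)
closes: descent 1, river 4
min |a| on river = 9

9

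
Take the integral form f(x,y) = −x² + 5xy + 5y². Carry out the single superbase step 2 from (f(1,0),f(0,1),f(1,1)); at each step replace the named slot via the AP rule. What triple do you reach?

start (-1,5,9) = (f(1,0),f(0,1),f(1,1))
replace slot 2: 2·((-1)+9) − 5 = 11 → (-1,11,9)

-1,11,9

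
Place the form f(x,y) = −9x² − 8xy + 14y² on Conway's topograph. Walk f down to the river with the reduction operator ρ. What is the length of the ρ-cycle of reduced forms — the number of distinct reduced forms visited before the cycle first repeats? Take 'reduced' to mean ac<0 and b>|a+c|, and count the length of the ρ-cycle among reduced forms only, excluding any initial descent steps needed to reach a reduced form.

D = 568, ⌊√D⌋ = 23
descent: ρ → (14,8,-9)  [lands on river]
river: ρ → (-9,10,13)
river: ρ → (13,16,-6)
river: ρ → (-6,20,7)
river: ρ → (7,22,-3)
river: ρ → (-3,20,14)
ρ-cycle length = 6 (tail of 1 descent step not counted)

6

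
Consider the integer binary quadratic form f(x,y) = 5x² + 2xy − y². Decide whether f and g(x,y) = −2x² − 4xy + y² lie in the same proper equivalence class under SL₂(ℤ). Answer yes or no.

D₁ = 24, D₂ = 24
river cycle of f (length 2): (-1, 4, 2), (2, 4, -1)
river cycle of g (length 2): (1, 4, -2), (-2, 4, 1)
cycles differ ⇒ inequivalent

no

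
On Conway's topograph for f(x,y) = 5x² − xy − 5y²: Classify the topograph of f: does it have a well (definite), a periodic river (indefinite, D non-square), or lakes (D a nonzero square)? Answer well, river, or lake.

D = b²−4ac = (-1)² − 4·5·(-5) = 101
D > 0 non-square ⇒ indefinite ⇒ periodic river

river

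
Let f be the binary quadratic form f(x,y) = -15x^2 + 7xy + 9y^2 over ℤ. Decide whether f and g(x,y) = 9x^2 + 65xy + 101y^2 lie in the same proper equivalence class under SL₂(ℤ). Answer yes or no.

D₁ = 589, D₂ = 589
river cycle of f (length 16): (9, 11, -13), (-13, 15, 7), (7, 13, -15), (-15, 17, 5), (5, 23, -3), (-3, 19, 19), (19, 19, -3), (-3, 23, 5), (5, 17, -15), (-15, 13, 7), … (6 more)
river cycle of g (length 16): (9, 11, -13), (-13, 15, 7), (7, 13, -15), (-15, 17, 5), (5, 23, -3), (-3, 19, 19), (19, 19, -3), (-3, 23, 5), (5, 17, -15), (-15, 13, 7), … (6 more)
cycles coincide ⇒ equivalent

yes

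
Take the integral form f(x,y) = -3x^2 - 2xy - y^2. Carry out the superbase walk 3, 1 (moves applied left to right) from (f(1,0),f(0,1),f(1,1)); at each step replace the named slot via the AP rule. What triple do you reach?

start (-3,-1,-6) = (f(1,0),f(0,1),f(1,1))
replace slot 3: 2·((-3)+(-1)) − (-6) = -2 → (-3,-1,-2)
replace slot 1: 2·((-1)+(-2)) − (-3) = -3 → (-3,-1,-2)

-3,-1,-2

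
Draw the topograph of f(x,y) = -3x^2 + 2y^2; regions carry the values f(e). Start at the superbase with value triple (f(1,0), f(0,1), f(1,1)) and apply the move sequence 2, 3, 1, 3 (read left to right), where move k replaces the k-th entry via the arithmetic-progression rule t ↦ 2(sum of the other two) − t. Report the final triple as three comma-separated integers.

start (-3,2,-1) = (f(1,0),f(0,1),f(1,1))
replace slot 2: 2·((-3)+(-1)) − 2 = -10 → (-3,-10,-1)
replace slot 3: 2·((-3)+(-10)) − (-1) = -25 → (-3,-10,-25)
replace slot 1: 2·((-10)+(-25)) − (-3) = -67 → (-67,-10,-25)
replace slot 3: 2·((-67)+(-10)) − (-25) = -129 → (-67,-10,-129)

-67,-10,-129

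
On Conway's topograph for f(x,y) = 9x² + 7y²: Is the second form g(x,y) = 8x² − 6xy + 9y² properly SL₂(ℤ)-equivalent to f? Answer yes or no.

D₁ = -252, D₂ = -252
f: flip: (9,0,7)→(7,0,9)
f: reduced (well bottom): (7,0,9) with a≤c, −a<b≤a
g: reduced (well bottom): (8,-6,9) with a≤c, −a<b≤a
reduced forms (7, 0, 9) vs (8, -6, 9) ⇒ inequivalent

no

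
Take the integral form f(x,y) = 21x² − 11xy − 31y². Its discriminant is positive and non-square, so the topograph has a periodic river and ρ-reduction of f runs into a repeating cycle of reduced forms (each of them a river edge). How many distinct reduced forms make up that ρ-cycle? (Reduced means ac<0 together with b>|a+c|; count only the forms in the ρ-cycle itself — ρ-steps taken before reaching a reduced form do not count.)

D = 2725, ⌊√D⌋ = 52
descent: ρ → (-31,11,21)  [lands on river]
river: ρ → (21,31,-21)
river: ρ → (-21,11,31)
river: ρ → (31,51,-1)
river: ρ → (-1,51,31)
river: ρ → (31,11,-21)
river: ρ → (-21,31,21)
river: ρ → (21,11,-31)
river: ρ → (-31,51,1)
river: ρ → (1,51,-31)
ρ-cycle length = 10 (tail of 1 descent step not counted)

10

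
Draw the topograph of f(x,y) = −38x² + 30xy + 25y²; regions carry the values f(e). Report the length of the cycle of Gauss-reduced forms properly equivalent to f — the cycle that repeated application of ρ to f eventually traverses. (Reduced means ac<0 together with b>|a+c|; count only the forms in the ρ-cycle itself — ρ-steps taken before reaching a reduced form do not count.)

D = 4700, ⌊√D⌋ = 68
river: ρ → (25,20,-43)
river: ρ → (-43,66,2)
river: ρ → (2,66,-43)
river: ρ → (-43,20,25)
river: ρ → (25,30,-38)
river: ρ → (-38,46,17)
river: ρ → (17,56,-23)
river: ρ → (-23,36,37)
river: ρ → (37,38,-22)
river: ρ → (-22,50,25)
river: ρ → (25,50,-22)
river: ρ → (-22,38,37)
river: ρ → (37,36,-23)
river: ρ → (-23,56,17)
river: ρ → (17,46,-38)
river: ρ → (-38,30,25)
ρ-cycle length = 16 (tail of 0 descent steps not counted)

16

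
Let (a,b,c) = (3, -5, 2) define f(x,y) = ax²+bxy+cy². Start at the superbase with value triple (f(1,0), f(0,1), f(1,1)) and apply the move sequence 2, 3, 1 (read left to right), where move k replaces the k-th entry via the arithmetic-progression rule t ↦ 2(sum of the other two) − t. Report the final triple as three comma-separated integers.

start (3,2,0) = (f(1,0),f(0,1),f(1,1))
replace slot 2: 2·(3+0) − 2 = 4 → (3,4,0)
replace slot 3: 2·(3+4) − 0 = 14 → (3,4,14)
replace slot 1: 2·(4+14) − 3 = 33 → (33,4,14)

33,4,14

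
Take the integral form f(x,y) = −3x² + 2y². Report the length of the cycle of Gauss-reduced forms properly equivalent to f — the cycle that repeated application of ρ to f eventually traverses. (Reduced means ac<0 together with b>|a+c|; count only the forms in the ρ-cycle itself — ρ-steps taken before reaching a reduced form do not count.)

D = 24, ⌊√D⌋ = 4
descent: ρ → (2,4,-1)  [lands on river]
river: ρ → (-1,4,2)
ρ-cycle length = 2 (tail of 1 descent step not counted)

2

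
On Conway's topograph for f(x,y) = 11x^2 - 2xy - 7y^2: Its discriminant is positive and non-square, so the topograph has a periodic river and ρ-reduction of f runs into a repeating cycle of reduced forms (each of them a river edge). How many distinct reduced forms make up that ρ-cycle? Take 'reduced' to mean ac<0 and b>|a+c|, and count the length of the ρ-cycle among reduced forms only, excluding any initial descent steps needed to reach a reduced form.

D = 312, ⌊√D⌋ = 17
descent: ρ → (-7,16,2)  [lands on river]
river: ρ → (2,16,-7)
river: ρ → (-7,12,6)
river: ρ → (6,12,-7)
ρ-cycle length = 4 (tail of 1 descent step not counted)

4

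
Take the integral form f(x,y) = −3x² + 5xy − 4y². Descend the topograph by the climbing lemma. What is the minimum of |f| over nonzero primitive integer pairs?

translate: b→1 (≡-5 mod 6), so (3,-5,4)→(3,1,2)
flip: (3,1,2)→(2,-1,3)
reduced (well bottom): (2,-1,3) with a≤c, −a<b≤a
well minimum |f| = |-2| = 2 (negative-definite)

2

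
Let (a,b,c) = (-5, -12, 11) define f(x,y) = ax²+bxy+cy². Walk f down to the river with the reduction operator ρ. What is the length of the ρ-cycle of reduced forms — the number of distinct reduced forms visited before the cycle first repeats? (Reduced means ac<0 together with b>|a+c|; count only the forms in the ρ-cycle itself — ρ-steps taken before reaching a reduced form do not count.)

D = 364, ⌊√D⌋ = 19
descent: ρ → (11,12,-5)  [lands on river]
river: ρ → (-5,18,2)
river: ρ → (2,18,-5)
river: ρ → (-5,12,11)
river: ρ → (11,10,-6)
river: ρ → (-6,14,7)
river: ρ → (7,14,-6)
river: ρ → (-6,10,11)
ρ-cycle length = 8 (tail of 1 descent step not counted)

8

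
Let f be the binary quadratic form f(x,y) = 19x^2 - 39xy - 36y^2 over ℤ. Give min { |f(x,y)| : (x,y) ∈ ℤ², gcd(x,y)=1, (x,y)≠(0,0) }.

descent: ρ → (-36,39,19)  [lands on river]
river: ρ → (19,37,-38)
river: ρ → (-38,39,18)
river: ρ → (18,33,-44)
river: ρ → (-44,55,7)
river: ρ → (7,57,-36)
river: ρ → (-36,15,28)
river: ρ → (28,41,-23)
river: ρ → (-23,51,18)
river: ρ → (18,57,-14)
river: ρ → (-14,55,22)
river: ρ → (22,33,-36)
closes: descent 1, river 12
min |a| on river = 7

7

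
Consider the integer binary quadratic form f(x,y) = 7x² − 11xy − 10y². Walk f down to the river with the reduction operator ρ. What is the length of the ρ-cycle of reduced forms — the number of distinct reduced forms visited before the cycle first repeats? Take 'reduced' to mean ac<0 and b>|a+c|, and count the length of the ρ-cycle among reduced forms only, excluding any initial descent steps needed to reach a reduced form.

D = 401, ⌊√D⌋ = 20
descent: ρ → (-10,11,7)  [lands on river]
river: ρ → (7,17,-4)
river: ρ → (-4,15,11)
river: ρ → (11,7,-8)
river: ρ → (-8,9,10)
river: ρ → (10,11,-7)
river: ρ → (-7,17,4)
river: ρ → (4,15,-11)
river: ρ → (-11,7,8)
river: ρ → (8,9,-10)
ρ-cycle length = 10 (tail of 1 descent step not counted)

10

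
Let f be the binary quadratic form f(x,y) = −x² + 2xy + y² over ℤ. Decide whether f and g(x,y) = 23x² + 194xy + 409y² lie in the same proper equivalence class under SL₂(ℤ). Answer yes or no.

D₁ = 8, D₂ = 8
river cycle of f (length 2): (1, 2, -1), (-1, 2, 1)
river cycle of g (length 2): (1, 2, -1), (-1, 2, 1)
cycles coincide ⇒ equivalent

yes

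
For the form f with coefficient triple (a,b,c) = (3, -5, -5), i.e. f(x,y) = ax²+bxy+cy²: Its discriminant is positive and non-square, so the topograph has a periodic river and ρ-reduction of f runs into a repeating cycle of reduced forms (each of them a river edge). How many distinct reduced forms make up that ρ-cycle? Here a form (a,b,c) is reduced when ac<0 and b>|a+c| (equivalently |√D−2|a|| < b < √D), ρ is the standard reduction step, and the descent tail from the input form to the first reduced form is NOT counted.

D = 85, ⌊√D⌋ = 9
descent: ρ → (-5,5,3)  [lands on river]
river: ρ → (3,7,-3)
river: ρ → (-3,5,5)
river: ρ → (5,5,-3)
river: ρ → (-3,7,3)
river: ρ → (3,5,-5)
ρ-cycle length = 6 (tail of 1 descent step not counted)

6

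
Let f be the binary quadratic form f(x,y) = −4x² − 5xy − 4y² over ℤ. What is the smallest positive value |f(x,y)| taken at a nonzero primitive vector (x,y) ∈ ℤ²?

translate: b→-3 (≡5 mod 8), so (4,5,4)→(4,-3,3)
flip: (4,-3,3)→(3,3,4)
reduced (well bottom): (3,3,4) with a≤c, −a<b≤a
well minimum |f| = |-3| = 3 (negative-definite)

3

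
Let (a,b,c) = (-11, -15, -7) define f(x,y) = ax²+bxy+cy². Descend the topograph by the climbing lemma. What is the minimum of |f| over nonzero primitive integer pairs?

translate: b→-7 (≡15 mod 22), so (11,15,7)→(11,-7,3)
flip: (11,-7,3)→(3,7,11)
translate: b→1 (≡7 mod 6), so (3,7,11)→(3,1,7)
reduced (well bottom): (3,1,7) with a≤c, −a<b≤a
well minimum |f| = |-3| = 3 (negative-definite)

3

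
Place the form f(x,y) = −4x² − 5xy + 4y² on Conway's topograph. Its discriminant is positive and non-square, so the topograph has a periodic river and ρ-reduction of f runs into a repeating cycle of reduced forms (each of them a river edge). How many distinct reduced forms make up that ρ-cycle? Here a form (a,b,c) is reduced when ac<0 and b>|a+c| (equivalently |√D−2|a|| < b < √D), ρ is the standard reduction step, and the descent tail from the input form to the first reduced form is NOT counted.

D = 89, ⌊√D⌋ = 9
descent: ρ → (4,5,-4)  [lands on river]
river: ρ → (-4,3,5)
river: ρ → (5,7,-2)
river: ρ → (-2,9,1)
river: ρ → (1,9,-2)
river: ρ → (-2,7,5)
river: ρ → (5,3,-4)
river: ρ → (-4,5,4)
river: ρ → (4,3,-5)
river: ρ → (-5,7,2)
river: ρ → (2,9,-1)
river: ρ → (-1,9,2)
river: ρ → (2,7,-5)
river: ρ → (-5,3,4)
ρ-cycle length = 14 (tail of 1 descent step not counted)

14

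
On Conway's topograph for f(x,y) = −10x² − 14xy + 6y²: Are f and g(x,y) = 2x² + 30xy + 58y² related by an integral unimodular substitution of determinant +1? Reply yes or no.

D₁ = 436, D₂ = 436
river cycle of f (length 14): (6, 14, -10), (-10, 6, 10), (10, 14, -6), (-6, 10, 14), (14, 18, -2), (-2, 18, 14), (14, 10, -6), (-6, 14, 10), (10, 6, -10), (-10, 14, 6), … (4 more)
river cycle of g (length 14): (2, 18, -14), (-14, 10, 6), (6, 14, -10), (-10, 6, 10), (10, 14, -6), (-6, 10, 14), (14, 18, -2), (-2, 18, 14), (14, 10, -6), (-6, 14, 10), … (4 more)
cycles coincide ⇒ equivalent

yes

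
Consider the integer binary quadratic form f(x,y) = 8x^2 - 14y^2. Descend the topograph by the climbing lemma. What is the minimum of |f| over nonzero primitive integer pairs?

descent: ρ → (-14,0,8)
descent: ρ → (8,16,-6)  [lands on river]
river: ρ → (-6,20,2)
river: ρ → (2,20,-6)
river: ρ → (-6,16,8)
closes: descent 2, river 4
min |a| on river = 2

2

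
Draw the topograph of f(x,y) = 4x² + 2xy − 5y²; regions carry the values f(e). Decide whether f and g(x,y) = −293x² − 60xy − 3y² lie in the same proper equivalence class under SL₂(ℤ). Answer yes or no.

D₁ = 84, D₂ = 84
river cycle of f (length 6): (-5, 8, 1), (1, 8, -5), (-5, 2, 4), (4, 6, -3), (-3, 6, 4), (4, 2, -5)
river cycle of g (length 6): (-3, 6, 4), (4, 2, -5), (-5, 8, 1), (1, 8, -5), (-5, 2, 4), (4, 6, -3)
cycles coincide ⇒ equivalent

yes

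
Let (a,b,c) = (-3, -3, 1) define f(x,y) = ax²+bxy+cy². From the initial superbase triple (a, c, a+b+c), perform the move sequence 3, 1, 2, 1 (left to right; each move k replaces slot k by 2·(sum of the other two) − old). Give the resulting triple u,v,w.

start (-3,1,-5) = (f(1,0),f(0,1),f(1,1))
replace slot 3: 2·((-3)+1) − (-5) = 1 → (-3,1,1)
replace slot 1: 2·(1+1) − (-3) = 7 → (7,1,1)
replace slot 2: 2·(7+1) − 1 = 15 → (7,15,1)
replace slot 1: 2·(15+1) − 7 = 25 → (25,15,1)

25,15,1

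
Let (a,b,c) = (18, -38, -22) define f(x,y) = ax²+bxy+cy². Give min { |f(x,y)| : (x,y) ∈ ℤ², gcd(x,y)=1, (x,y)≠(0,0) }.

descent: ρ → (-22,38,18)  [lands on river]
river: ρ → (18,34,-26)
river: ρ → (-26,18,26)
river: ρ → (26,34,-18)
river: ρ → (-18,38,22)
river: ρ → (22,50,-6)
river: ρ → (-6,46,38)
river: ρ → (38,30,-14)
river: ρ → (-14,54,2)
river: ρ → (2,54,-14)
river: ρ → (-14,30,38)
river: ρ → (38,46,-6)
river: ρ → (-6,50,22)
river: ρ → (22,38,-18)
river: ρ → (-18,34,26)
river: ρ → (26,18,-26)
river: ρ → (-26,34,18)
river: ρ → (18,38,-22)
river: ρ → (-22,50,6)
river: ρ → (6,46,-38)
river: ρ → (-38,30,14)
river: ρ → (14,54,-2)
river: ρ → (-2,54,14)
river: ρ → (14,30,-38)
river: ρ → (-38,46,6)
river: ρ → (6,50,-22)
closes: descent 1, river 26
min |a| on river = 2

2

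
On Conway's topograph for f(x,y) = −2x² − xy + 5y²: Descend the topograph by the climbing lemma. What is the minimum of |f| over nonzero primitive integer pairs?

descent: ρ → (5,1,-2)
descent: ρ → (-2,3,4)  [lands on river]
river: ρ → (4,5,-1)
river: ρ → (-1,5,4)
river: ρ → (4,3,-2)
river: ρ → (-2,5,2)
river: ρ → (2,3,-4)
river: ρ → (-4,5,1)
river: ρ → (1,5,-4)
river: ρ → (-4,3,2)
river: ρ → (2,5,-2)
closes: descent 2, river 10
min |a| on river = 1

1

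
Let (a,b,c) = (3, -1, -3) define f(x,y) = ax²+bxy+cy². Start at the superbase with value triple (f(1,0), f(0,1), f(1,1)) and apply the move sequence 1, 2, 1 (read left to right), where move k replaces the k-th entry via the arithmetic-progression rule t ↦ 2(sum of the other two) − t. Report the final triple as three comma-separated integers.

start (3,-3,-1) = (f(1,0),f(0,1),f(1,1))
replace slot 1: 2·((-3)+(-1)) − 3 = -11 → (-11,-3,-1)
replace slot 2: 2·((-11)+(-1)) − (-3) = -21 → (-11,-21,-1)
replace slot 1: 2·((-21)+(-1)) − (-11) = -33 → (-33,-21,-1)

-33,-21,-1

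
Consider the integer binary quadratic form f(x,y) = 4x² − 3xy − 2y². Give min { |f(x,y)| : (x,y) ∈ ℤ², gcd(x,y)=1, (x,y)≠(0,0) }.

descent: ρ → (-2,3,4)  [lands on river]
river: ρ → (4,5,-1)
river: ρ → (-1,5,4)
river: ρ → (4,3,-2)
river: ρ → (-2,5,2)
river: ρ → (2,3,-4)
river: ρ → (-4,5,1)
river: ρ → (1,5,-4)
river: ρ → (-4,3,2)
river: ρ → (2,5,-2)
closes: descent 1, river 10
min |a| on river = 1

1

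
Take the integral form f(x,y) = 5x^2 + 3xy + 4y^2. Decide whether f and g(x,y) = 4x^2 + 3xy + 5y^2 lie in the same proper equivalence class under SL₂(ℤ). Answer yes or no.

D₁ = -71, D₂ = -71
f: flip: (5,3,4)→(4,-3,5)
f: reduced (well bottom): (4,-3,5) with a≤c, −a<b≤a
g: reduced (well bottom): (4,3,5) with a≤c, −a<b≤a
reduced forms (4, -3, 5) vs (4, 3, 5) ⇒ inequivalent

no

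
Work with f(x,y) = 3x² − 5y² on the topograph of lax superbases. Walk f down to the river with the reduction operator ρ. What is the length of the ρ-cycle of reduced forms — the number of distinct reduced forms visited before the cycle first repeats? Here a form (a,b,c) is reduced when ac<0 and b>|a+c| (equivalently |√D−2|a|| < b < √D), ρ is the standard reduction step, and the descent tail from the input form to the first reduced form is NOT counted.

D = 60, ⌊√D⌋ = 7
descent: ρ → (-5,0,3)
descent: ρ → (3,6,-2)  [lands on river]
river: ρ → (-2,6,3)
ρ-cycle length = 2 (tail of 2 descent steps not counted)

2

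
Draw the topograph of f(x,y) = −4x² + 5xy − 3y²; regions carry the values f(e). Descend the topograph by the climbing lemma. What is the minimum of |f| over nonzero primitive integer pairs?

translate: b→3 (≡-5 mod 8), so (4,-5,3)→(4,3,2)
flip: (4,3,2)→(2,-3,4)
translate: b→1 (≡-3 mod 4), so (2,-3,4)→(2,1,3)
reduced (well bottom): (2,1,3) with a≤c, −a<b≤a
well minimum |f| = |-2| = 2 (negative-definite)

2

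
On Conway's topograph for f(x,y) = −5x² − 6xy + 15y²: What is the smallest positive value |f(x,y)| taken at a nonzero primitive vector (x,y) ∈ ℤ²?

descent: ρ → (15,6,-5)
descent: ρ → (-5,14,7)  [lands on river]
river: ρ → (7,14,-5)
river: ρ → (-5,16,4)
river: ρ → (4,16,-5)
closes: descent 2, river 4
min |a| on river = 4

4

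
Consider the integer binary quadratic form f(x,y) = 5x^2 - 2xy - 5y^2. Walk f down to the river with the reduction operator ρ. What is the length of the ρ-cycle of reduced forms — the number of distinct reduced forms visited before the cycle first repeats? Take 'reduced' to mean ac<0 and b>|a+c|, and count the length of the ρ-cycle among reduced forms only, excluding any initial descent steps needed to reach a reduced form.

D = 104, ⌊√D⌋ = 10
descent: ρ → (-5,2,5)  [lands on river]
river: ρ → (5,8,-2)
river: ρ → (-2,8,5)
river: ρ → (5,2,-5)
river: ρ → (-5,8,2)
river: ρ → (2,8,-5)
ρ-cycle length = 6 (tail of 1 descent step not counted)

6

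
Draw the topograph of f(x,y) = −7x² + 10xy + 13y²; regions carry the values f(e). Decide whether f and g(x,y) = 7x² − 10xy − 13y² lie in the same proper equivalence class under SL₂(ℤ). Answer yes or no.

D₁ = 464, D₂ = 464
river cycle of f (length 10): (13, 16, -4), (-4, 16, 13), (13, 10, -7), (-7, 18, 5), (5, 12, -16), (-16, 20, 1), (1, 20, -16), (-16, 12, 5), (5, 18, -7), (-7, 10, 13)
river cycle of g (length 10): (-13, 10, 7), (7, 18, -5), (-5, 12, 16), (16, 20, -1), (-1, 20, 16), (16, 12, -5), (-5, 18, 7), (7, 10, -13), (-13, 16, 4), (4, 16, -13)
cycles differ ⇒ inequivalent

no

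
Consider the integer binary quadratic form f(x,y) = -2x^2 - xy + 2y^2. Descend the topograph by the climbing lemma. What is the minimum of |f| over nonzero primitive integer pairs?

descent: ρ → (2,1,-2)  [lands on river]
river: ρ → (-2,3,1)
river: ρ → (1,3,-2)
river: ρ → (-2,1,2)
river: ρ → (2,3,-1)
river: ρ → (-1,3,2)
closes: descent 1, river 6
min |a| on river = 1

1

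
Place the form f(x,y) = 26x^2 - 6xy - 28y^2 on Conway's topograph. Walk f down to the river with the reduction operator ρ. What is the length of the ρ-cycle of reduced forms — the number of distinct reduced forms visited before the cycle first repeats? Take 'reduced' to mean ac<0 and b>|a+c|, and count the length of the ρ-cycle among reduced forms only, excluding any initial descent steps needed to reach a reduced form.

D = 2948, ⌊√D⌋ = 54
descent: ρ → (-28,6,26)  [lands on river]
river: ρ → (26,46,-8)
river: ρ → (-8,50,14)
river: ρ → (14,34,-32)
river: ρ → (-32,30,16)
river: ρ → (16,34,-28)
river: ρ → (-28,22,22)
river: ρ → (22,22,-28)
river: ρ → (-28,34,16)
river: ρ → (16,30,-32)
river: ρ → (-32,34,14)
river: ρ → (14,50,-8)
river: ρ → (-8,46,26)
river: ρ → (26,6,-28)
river: ρ → (-28,50,4)
river: ρ → (4,54,-2)
river: ρ → (-2,54,4)
river: ρ → (4,50,-28)
ρ-cycle length = 18 (tail of 1 descent step not counted)

18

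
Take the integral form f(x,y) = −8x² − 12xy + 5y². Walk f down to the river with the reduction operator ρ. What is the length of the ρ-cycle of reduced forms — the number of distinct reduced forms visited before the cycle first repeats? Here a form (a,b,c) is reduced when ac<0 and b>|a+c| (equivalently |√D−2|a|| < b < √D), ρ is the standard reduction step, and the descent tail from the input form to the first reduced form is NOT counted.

D = 304, ⌊√D⌋ = 17
descent: ρ → (5,12,-8)  [lands on river]
river: ρ → (-8,4,9)
river: ρ → (9,14,-3)
river: ρ → (-3,16,4)
river: ρ → (4,16,-3)
river: ρ → (-3,14,9)
river: ρ → (9,4,-8)
river: ρ → (-8,12,5)
river: ρ → (5,8,-12)
river: ρ → (-12,16,1)
river: ρ → (1,16,-12)
river: ρ → (-12,8,5)
ρ-cycle length = 12 (tail of 1 descent step not counted)

12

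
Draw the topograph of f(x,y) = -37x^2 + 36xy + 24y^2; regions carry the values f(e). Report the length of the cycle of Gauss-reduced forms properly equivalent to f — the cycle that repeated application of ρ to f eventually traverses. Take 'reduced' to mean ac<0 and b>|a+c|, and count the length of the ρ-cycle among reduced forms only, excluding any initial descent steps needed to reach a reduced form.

D = 4848, ⌊√D⌋ = 69
river: ρ → (24,60,-13)
river: ρ → (-13,44,56)
river: ρ → (56,68,-1)
river: ρ → (-1,68,56)
river: ρ → (56,44,-13)
river: ρ → (-13,60,24)
river: ρ → (24,36,-37)
river: ρ → (-37,38,23)
river: ρ → (23,54,-21)
river: ρ → (-21,30,47)
river: ρ → (47,64,-4)
river: ρ → (-4,64,47)
river: ρ → (47,30,-21)
river: ρ → (-21,54,23)
river: ρ → (23,38,-37)
river: ρ → (-37,36,24)
ρ-cycle length = 16 (tail of 0 descent steps not counted)

16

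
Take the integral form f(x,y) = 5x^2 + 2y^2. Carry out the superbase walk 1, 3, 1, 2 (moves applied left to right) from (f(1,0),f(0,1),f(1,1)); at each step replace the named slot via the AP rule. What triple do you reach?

start (5,2,7) = (f(1,0),f(0,1),f(1,1))
replace slot 1: 2·(2+7) − 5 = 13 → (13,2,7)
replace slot 3: 2·(13+2) − 7 = 23 → (13,2,23)
replace slot 1: 2·(2+23) − 13 = 37 → (37,2,23)
replace slot 2: 2·(37+23) − 2 = 118 → (37,118,23)

37,118,23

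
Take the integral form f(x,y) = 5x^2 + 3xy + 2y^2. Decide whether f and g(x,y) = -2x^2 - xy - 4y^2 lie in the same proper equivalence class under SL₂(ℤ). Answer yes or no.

D₁ = -31, D₂ = -31
f: flip: (5,3,2)→(2,-3,5)
f: translate: b→1 (≡-3 mod 4), so (2,-3,5)→(2,1,4)
f: reduced (well bottom): (2,1,4) with a≤c, −a<b≤a
g is negative-definite; reduce −g:
−g: reduced (well bottom): (2,1,4) with a≤c, −a<b≤a
flip sign back: reduced form of g is (-2,-1,-4)
reduced forms (2, 1, 4) vs (-2, -1, -4) ⇒ inequivalent

no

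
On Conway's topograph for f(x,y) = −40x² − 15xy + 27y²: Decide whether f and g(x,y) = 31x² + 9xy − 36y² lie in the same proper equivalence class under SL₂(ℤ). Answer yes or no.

D₁ = 4545, D₂ = 4545
river cycle of f (length 6): (27, 15, -40), (-40, 65, 2), (2, 67, -7), (-7, 59, 38), (38, 17, -28), (-28, 39, 27)
river cycle of g (length 6): (-36, 63, 4), (4, 65, -20), (-20, 55, 19), (19, 59, -14), (-14, 53, 31), (31, 9, -36)
cycles differ ⇒ inequivalent

no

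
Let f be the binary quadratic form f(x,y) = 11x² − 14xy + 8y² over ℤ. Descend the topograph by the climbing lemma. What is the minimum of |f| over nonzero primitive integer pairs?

translate: b→8 (≡-14 mod 22), so (11,-14,8)→(11,8,5)
flip: (11,8,5)→(5,-8,11)
translate: b→2 (≡-8 mod 10), so (5,-8,11)→(5,2,8)
reduced (well bottom): (5,2,8) with a≤c, −a<b≤a
well minimum = a = 5

5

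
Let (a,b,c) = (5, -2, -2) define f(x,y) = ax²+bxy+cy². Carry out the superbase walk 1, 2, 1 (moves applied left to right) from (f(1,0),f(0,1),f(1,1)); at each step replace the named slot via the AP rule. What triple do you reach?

start (5,-2,1) = (f(1,0),f(0,1),f(1,1))
replace slot 1: 2·((-2)+1) − 5 = -7 → (-7,-2,1)
replace slot 2: 2·((-7)+1) − (-2) = -10 → (-7,-10,1)
replace slot 1: 2·((-10)+1) − (-7) = -11 → (-11,-10,1)

-11,-10,1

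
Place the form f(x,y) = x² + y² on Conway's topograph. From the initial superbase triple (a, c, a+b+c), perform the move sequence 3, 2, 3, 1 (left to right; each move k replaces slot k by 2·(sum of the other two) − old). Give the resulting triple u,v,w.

start (1,1,2) = (f(1,0),f(0,1),f(1,1))
replace slot 3: 2·(1+1) − 2 = 2 → (1,1,2)
replace slot 2: 2·(1+2) − 1 = 5 → (1,5,2)
replace slot 3: 2·(1+5) − 2 = 10 → (1,5,10)
replace slot 1: 2·(5+10) − 1 = 29 → (29,5,10)

29,5,10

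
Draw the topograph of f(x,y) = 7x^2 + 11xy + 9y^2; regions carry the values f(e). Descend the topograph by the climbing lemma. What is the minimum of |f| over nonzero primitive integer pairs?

translate: b→-3 (≡11 mod 14), so (7,11,9)→(7,-3,5)
flip: (7,-3,5)→(5,3,7)
reduced (well bottom): (5,3,7) with a≤c, −a<b≤a
well minimum = a = 5

5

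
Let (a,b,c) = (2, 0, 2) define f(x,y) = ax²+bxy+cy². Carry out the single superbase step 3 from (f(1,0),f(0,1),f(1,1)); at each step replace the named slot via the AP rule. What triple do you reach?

start (2,2,4) = (f(1,0),f(0,1),f(1,1))
replace slot 3: 2·(2+2) − 4 = 4 → (2,2,4)

2,2,4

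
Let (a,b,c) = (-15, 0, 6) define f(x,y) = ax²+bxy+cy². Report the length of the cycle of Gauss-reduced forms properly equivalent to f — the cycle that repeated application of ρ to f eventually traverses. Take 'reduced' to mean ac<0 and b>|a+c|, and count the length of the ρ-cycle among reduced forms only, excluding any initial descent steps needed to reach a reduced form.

D = 360, ⌊√D⌋ = 18
descent: ρ → (6,12,-9)  [lands on river]
river: ρ → (-9,6,9)
river: ρ → (9,12,-6)
river: ρ → (-6,12,9)
river: ρ → (9,6,-9)
river: ρ → (-9,12,6)
ρ-cycle length = 6 (tail of 1 descent step not counted)

6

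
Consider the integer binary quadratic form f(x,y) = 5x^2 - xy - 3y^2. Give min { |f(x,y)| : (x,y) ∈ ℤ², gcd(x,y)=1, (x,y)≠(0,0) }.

descent: ρ → (-3,7,1)  [lands on river]
river: ρ → (1,7,-3)
river: ρ → (-3,5,3)
river: ρ → (3,7,-1)
river: ρ → (-1,7,3)
river: ρ → (3,5,-3)
closes: descent 1, river 6
min |a| on river = 1

1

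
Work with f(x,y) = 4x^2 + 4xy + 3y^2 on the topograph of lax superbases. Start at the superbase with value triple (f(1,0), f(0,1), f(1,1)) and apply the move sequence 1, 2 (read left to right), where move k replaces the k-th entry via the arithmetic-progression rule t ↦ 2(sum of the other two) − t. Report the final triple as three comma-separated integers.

start (4,3,11) = (f(1,0),f(0,1),f(1,1))
replace slot 1: 2·(3+11) − 4 = 24 → (24,3,11)
replace slot 2: 2·(24+11) − 3 = 67 → (24,67,11)

24,67,11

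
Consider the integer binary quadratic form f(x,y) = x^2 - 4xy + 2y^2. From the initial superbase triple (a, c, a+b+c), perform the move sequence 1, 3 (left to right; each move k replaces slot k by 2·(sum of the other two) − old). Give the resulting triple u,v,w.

start (1,2,-1) = (f(1,0),f(0,1),f(1,1))
replace slot 1: 2·(2+(-1)) − 1 = 1 → (1,2,-1)
replace slot 3: 2·(1+2) − (-1) = 7 → (1,2,7)

1,2,7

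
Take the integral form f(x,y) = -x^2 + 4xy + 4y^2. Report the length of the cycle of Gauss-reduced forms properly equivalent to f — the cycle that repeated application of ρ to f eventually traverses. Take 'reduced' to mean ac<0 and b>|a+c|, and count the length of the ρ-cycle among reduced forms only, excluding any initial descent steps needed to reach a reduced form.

D = 32, ⌊√D⌋ = 5
river: ρ → (4,4,-1)
river: ρ → (-1,4,4)
ρ-cycle length = 2 (tail of 0 descent steps not counted)

2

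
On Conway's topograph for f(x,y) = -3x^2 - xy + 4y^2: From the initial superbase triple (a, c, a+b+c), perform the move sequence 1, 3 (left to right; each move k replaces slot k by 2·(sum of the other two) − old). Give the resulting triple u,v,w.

start (-3,4,0) = (f(1,0),f(0,1),f(1,1))
replace slot 1: 2·(4+0) − (-3) = 11 → (11,4,0)
replace slot 3: 2·(11+4) − 0 = 30 → (11,4,30)

11,4,30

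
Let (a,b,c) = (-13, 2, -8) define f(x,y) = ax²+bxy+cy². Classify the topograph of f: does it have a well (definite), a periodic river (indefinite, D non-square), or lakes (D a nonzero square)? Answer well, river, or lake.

D = b²−4ac = 2² − 4·(-13)·(-8) = -412
D < 0 ⇒ definite ⇒ every region one sign ⇒ single well

well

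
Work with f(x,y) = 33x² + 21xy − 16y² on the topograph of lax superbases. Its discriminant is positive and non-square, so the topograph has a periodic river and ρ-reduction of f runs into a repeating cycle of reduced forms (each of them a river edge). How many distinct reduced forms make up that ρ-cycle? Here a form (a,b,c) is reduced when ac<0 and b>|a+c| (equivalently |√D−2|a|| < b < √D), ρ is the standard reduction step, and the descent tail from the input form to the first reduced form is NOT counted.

D = 2553, ⌊√D⌋ = 50
river: ρ → (-16,43,11)
river: ρ → (11,45,-12)
river: ρ → (-12,27,38)
river: ρ → (38,49,-1)
river: ρ → (-1,49,38)
river: ρ → (38,27,-12)
river: ρ → (-12,45,11)
river: ρ → (11,43,-16)
river: ρ → (-16,21,33)
river: ρ → (33,45,-4)
river: ρ → (-4,43,44)
river: ρ → (44,45,-3)
river: ρ → (-3,45,44)
river: ρ → (44,43,-4)
river: ρ → (-4,45,33)
river: ρ → (33,21,-16)
ρ-cycle length = 16 (tail of 0 descent steps not counted)

16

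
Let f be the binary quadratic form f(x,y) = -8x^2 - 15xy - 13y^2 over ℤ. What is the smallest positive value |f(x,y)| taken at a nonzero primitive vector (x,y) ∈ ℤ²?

translate: b→-1 (≡15 mod 16), so (8,15,13)→(8,-1,6)
flip: (8,-1,6)→(6,1,8)
reduced (well bottom): (6,1,8) with a≤c, −a<b≤a
well minimum |f| = |-6| = 6 (negative-definite)

6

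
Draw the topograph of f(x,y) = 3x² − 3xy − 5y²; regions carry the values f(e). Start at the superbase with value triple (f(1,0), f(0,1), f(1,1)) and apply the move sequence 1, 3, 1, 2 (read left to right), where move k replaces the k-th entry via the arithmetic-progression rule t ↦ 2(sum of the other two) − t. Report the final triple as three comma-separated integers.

start (3,-5,-5) = (f(1,0),f(0,1),f(1,1))
replace slot 1: 2·((-5)+(-5)) − 3 = -23 → (-23,-5,-5)
replace slot 3: 2·((-23)+(-5)) − (-5) = -51 → (-23,-5,-51)
replace slot 1: 2·((-5)+(-51)) − (-23) = -89 → (-89,-5,-51)
replace slot 2: 2·((-89)+(-51)) − (-5) = -275 → (-89,-275,-51)

-89,-275,-51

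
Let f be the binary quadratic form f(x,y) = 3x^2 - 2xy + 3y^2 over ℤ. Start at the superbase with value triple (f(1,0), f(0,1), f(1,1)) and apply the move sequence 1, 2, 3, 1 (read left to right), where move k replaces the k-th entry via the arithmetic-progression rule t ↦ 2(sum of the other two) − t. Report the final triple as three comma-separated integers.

start (3,3,4) = (f(1,0),f(0,1),f(1,1))
replace slot 1: 2·(3+4) − 3 = 11 → (11,3,4)
replace slot 2: 2·(11+4) − 3 = 27 → (11,27,4)
replace slot 3: 2·(11+27) − 4 = 72 → (11,27,72)
replace slot 1: 2·(27+72) − 11 = 187 → (187,27,72)

187,27,72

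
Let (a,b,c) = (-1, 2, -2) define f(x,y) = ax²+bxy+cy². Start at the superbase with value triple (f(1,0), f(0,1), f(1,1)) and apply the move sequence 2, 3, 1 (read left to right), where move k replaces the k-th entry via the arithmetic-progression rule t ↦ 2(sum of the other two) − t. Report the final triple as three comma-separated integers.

start (-1,-2,-1) = (f(1,0),f(0,1),f(1,1))
replace slot 2: 2·((-1)+(-1)) − (-2) = -2 → (-1,-2,-1)
replace slot 3: 2·((-1)+(-2)) − (-1) = -5 → (-1,-2,-5)
replace slot 1: 2·((-2)+(-5)) − (-1) = -13 → (-13,-2,-5)

-13,-2,-5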